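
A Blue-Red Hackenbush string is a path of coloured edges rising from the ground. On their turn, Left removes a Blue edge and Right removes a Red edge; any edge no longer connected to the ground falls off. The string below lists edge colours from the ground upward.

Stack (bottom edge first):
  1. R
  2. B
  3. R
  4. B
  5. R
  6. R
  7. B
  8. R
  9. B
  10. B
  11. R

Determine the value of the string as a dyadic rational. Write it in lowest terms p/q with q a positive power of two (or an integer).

Prefix values for R B R B R R B R B B R via {L|R} + simplicity:
value_1 [R]  L=[none]  R=[0]  → -1
value_2 [RB]  L=[-1]  R=[0]  → -1/2
value_3 [RBR]  L=[-1]  R=[-1/2, 0]  → -3/4
value_4 [RBRB]  L=[-1, -3/4]  R=[-1/2, 0]  → -5/8
value_5 [RBRBR]  L=[-1, -3/4]  R=[-5/8, -1/2, 0]  → -11/16
value_6 [RBRBRR]  L=[-1, -3/4]  R=[-11/16, -5/8, -1/2, 0]  → -23/32
value_7 [RBRBRRB]  L=[-1, -3/4, -23/32]  R=[-11/16, -5/8, -1/2, 0]  → -45/64
value_8 [RBRBRRBR]  L=[-1, -3/4, -23/32]  R=[-45/64, -11/16, -5/8, -1/2, 0]  → -91/128
value_9 [RBRBRRBRB]  L=[-1, -3/4, -23/32, -91/128]  R=[-45/64, -11/16, -5/8, -1/2, 0]  → -181/256
value_10 [RBRBRRBRBB]  L=[-1, -3/4, -23/32, -91/128, -181/256]  R=[-45/64, -11/16, -5/8, -1/2, 0]  → -361/512
value_11 [RBRBRRBRBBR]  L=[-1, -3/4, -23/32, -91/128, -181/256]  R=[-361/512, -45/64, -11/16, -5/8, -1/2, 0]  → -723/1024

-723/1024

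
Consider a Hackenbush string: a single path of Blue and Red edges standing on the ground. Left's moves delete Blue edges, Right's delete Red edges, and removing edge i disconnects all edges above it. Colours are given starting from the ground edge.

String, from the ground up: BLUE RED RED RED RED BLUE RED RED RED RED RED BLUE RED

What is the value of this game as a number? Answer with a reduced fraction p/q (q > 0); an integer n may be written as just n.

edge 1 of 13 (BLUE): { 0 | none } ⇒ 1
edge 2 of 13 (RED): { 0 | 1 } ⇒ 1/2
edge 3 of 13 (RED): { 0 | 1/2; 1 } ⇒ 1/4
edge 4 of 13 (RED): { 0 | 1/4; 1/2; 1 } ⇒ 1/8
edge 5 of 13 (RED): { 0 | 1/8; 1/4; 1/2; 1 } ⇒ 1/16
edge 6 of 13 (BLUE): { 0; 1/16 | 1/8; 1/4; 1/2; 1 } ⇒ 3/32
edge 7 of 13 (RED): { 0; 1/16 | 3/32; 1/8; 1/4; 1/2; 1 } ⇒ 5/64
edge 8 of 13 (RED): { 0; 1/16 | 5/64; 3/32; 1/8; 1/4; 1/2; 1 } ⇒ 9/128
edge 9 of 13 (RED): { 0; 1/16 | 9/128; 5/64; 3/32; 1/8; 1/4; 1/2; 1 } ⇒ 17/256
edge 10 of 13 (RED): { 0; 1/16 | 17/256; 9/128; 5/64; 3/32; 1/8; 1/4; 1/2; 1 } ⇒ 33/512
edge 11 of 13 (RED): { 0; 1/16 | 33/512; 17/256; 9/128; 5/64; 3/32; 1/8; 1/4; 1/2; 1 } ⇒ 65/1024
edge 12 of 13 (BLUE): { 0; 1/16; 65/1024 | 33/512; 17/256; 9/128; 5/64; 3/32; 1/8; 1/4; 1/2; 1 } ⇒ 131/2048
edge 13 of 13 (RED): { 0; 1/16; 65/1024 | 131/2048; 33/512; 17/256; 9/128; 5/64; 3/32; 1/8; 1/4; 1/2; 1 } ⇒ 261/4096

261/4096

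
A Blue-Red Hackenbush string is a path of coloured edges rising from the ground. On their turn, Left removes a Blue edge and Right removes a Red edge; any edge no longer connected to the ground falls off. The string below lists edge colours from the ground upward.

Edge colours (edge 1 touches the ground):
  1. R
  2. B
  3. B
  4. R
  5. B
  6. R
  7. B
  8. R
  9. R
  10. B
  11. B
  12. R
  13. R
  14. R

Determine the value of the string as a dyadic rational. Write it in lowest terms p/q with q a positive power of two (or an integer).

-2767/8192

Prefix values for R B B R B R B R R B B R R R via {L|R} + simplicity:
v(R) = { ∅ | 0 } => -1
v(RB) = { -1 | 0 } => -1/2
v(RBB) = { -1 -1/2 | 0 } => -1/4
v(RBBR) = { -1 -1/2 | -1/4 0 } => -3/8
v(RBBRB) = { -1 -1/2 -3/8 | -1/4 0 } => -5/16
v(RBBRBR) = { -1 -1/2 -3/8 | -5/16 -1/4 0 } => -11/32
v(RBBRBRB) = { -1 -1/2 -3/8 -11/32 | -5/16 -1/4 0 } => -21/64
v(RBBRBRBR) = { -1 -1/2 -3/8 -11/32 | -21/64 -5/16 -1/4 0 } => -43/128
v(RBBRBRBRR) = { -1 -1/2 -3/8 -11/32 | -43/128 -21/64 -5/16 -1/4 0 } => -87/256
v(RBBRBRBRRB) = { -1 -1/2 -3/8 -11/32 -87/256 | -43/128 -21/64 -5/16 -1/4 0 } => -173/512
v(RBBRBRBRRBB) = { -1 -1/2 -3/8 -11/32 -87/256 -173/512 | -43/128 -21/64 -5/16 -1/4 0 } => -345/1024
v(RBBRBRBRRBBR) = { -1 -1/2 -3/8 -11/32 -87/256 -173/512 | -345/1024 -43/128 -21/64 -5/16 -1/4 0 } => -691/2048
v(RBBRBRBRRBBRR) = { -1 -1/2 -3/8 -11/32 -87/256 -173/512 | -691/2048 -345/1024 -43/128 -21/64 -5/16 -1/4 0 } => -1383/4096
v(RBBRBRBRRBBRRR) = { -1 -1/2 -3/8 -11/32 -87/256 -173/512 | -1383/4096 -691/2048 -345/1024 -43/128 -21/64 -5/16 -1/4 0 } => -2767/8192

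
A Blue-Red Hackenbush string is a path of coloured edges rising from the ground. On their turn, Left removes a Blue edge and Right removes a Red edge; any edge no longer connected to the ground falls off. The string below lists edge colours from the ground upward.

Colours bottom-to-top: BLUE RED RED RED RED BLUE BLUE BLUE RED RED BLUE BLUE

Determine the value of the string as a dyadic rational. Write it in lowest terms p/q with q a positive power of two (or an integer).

231/2048

G(B) = { 0 | · } = 1
G(BR) = { 0 | 1 } = 1/2
G(BRR) = { 0 | 1/2, 1 } = 1/4
G(BRRR) = { 0 | 1/4, 1/2, 1 } = 1/8
G(BRRRR) = { 0 | 1/8, 1/4, 1/2, 1 } = 1/16
G(BRRRRB) = { 0, 1/16 | 1/8, 1/4, 1/2, 1 } = 3/32
G(BRRRRBB) = { 0, 1/16, 3/32 | 1/8, 1/4, 1/2, 1 } = 7/64
G(BRRRRBBB) = { 0, 1/16, 3/32, 7/64 | 1/8, 1/4, 1/2, 1 } = 15/128
G(BRRRRBBBR) = { 0, 1/16, 3/32, 7/64 | 15/128, 1/8, 1/4, 1/2, 1 } = 29/256
G(BRRRRBBBRR) = { 0, 1/16, 3/32, 7/64 | 29/256, 15/128, 1/8, 1/4, 1/2, 1 } = 57/512
G(BRRRRBBBRRB) = { 0, 1/16, 3/32, 7/64, 57/512 | 29/256, 15/128, 1/8, 1/4, 1/2, 1 } = 115/1024
G(BRRRRBBBRRBB) = { 0, 1/16, 3/32, 7/64, 57/512, 115/1024 | 29/256, 15/128, 1/8, 1/4, 1/2, 1 } = 231/2048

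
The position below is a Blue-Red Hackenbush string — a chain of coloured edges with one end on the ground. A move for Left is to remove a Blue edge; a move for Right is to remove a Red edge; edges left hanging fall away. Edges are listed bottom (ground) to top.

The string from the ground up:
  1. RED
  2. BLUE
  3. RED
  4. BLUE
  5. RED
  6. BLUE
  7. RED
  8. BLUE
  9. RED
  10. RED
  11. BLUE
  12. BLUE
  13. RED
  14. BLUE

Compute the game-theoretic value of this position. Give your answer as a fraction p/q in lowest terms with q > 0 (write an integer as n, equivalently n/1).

-5477/8192

Prefix values for RED BLUE RED BLUE RED BLUE RED BLUE RED RED BLUE BLUE RED BLUE via {L|R} + simplicity:
step 1: add RED to get R; options L={ — } R={ 0 } gives -1
step 2: add BLUE to get RB; options L={ -1 } R={ 0 } gives -1/2
step 3: add RED to get RBR; options L={ -1 } R={ -1/2,0 } gives -3/4
step 4: add BLUE to get RBRB; options L={ -1,-3/4 } R={ -1/2,0 } gives -5/8
step 5: add RED to get RBRBR; options L={ -1,-3/4 } R={ -5/8,-1/2,0 } gives -11/16
step 6: add BLUE to get RBRBRB; options L={ -1,-3/4,-11/16 } R={ -5/8,-1/2,0 } gives -21/32
step 7: add RED to get RBRBRBR; options L={ -1,-3/4,-11/16 } R={ -21/32,-5/8,-1/2,0 } gives -43/64
step 8: add BLUE to get RBRBRBRB; options L={ -1,-3/4,-11/16,-43/64 } R={ -21/32,-5/8,-1/2,0 } gives -85/128
step 9: add RED to get RBRBRBRBR; options L={ -1,-3/4,-11/16,-43/64 } R={ -85/128,-21/32,-5/8,-1/2,0 } gives -171/256
step 10: add RED to get RBRBRBRBRR; options L={ -1,-3/4,-11/16,-43/64 } R={ -171/256,-85/128,-21/32,-5/8,-1/2,0 } gives -343/512
step 11: add BLUE to get RBRBRBRBRRB; options L={ -1,-3/4,-11/16,-43/64,-343/512 } R={ -171/256,-85/128,-21/32,-5/8,-1/2,0 } gives -685/1024
step 12: add BLUE to get RBRBRBRBRRBB; options L={ -1,-3/4,-11/16,-43/64,-343/512,-685/1024 } R={ -171/256,-85/128,-21/32,-5/8,-1/2,0 } gives -1369/2048
step 13: add RED to get RBRBRBRBRRBBR; options L={ -1,-3/4,-11/16,-43/64,-343/512,-685/1024 } R={ -1369/2048,-171/256,-85/128,-21/32,-5/8,-1/2,0 } gives -2739/4096
step 14: add BLUE to get RBRBRBRBRRBBRB; options L={ -1,-3/4,-11/16,-43/64,-343/512,-685/1024,-2739/4096 } R={ -1369/2048,-171/256,-85/128,-21/32,-5/8,-1/2,0 } gives -5477/8192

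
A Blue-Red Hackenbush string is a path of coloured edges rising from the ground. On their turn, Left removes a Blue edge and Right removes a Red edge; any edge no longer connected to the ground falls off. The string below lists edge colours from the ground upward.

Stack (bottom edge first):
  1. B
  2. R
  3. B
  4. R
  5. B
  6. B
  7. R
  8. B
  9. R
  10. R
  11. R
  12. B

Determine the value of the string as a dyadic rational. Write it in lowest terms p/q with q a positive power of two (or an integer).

1443/2048

Recurse on prefixes of the 12-edge string B R B R B B R B R R R B:
v(B) = { 0 | — } so 1
v(BR) = { 0 | 1 } so 1/2
v(BRB) = { 0 1/2 | 1 } so 3/4
v(BRBR) = { 0 1/2 | 3/4 1 } so 5/8
v(BRBRB) = { 0 1/2 5/8 | 3/4 1 } so 11/16
v(BRBRBB) = { 0 1/2 5/8 11/16 | 3/4 1 } so 23/32
v(BRBRBBR) = { 0 1/2 5/8 11/16 | 23/32 3/4 1 } so 45/64
v(BRBRBBRB) = { 0 1/2 5/8 11/16 45/64 | 23/32 3/4 1 } so 91/128
v(BRBRBBRBR) = { 0 1/2 5/8 11/16 45/64 | 91/128 23/32 3/4 1 } so 181/256
v(BRBRBBRBRR) = { 0 1/2 5/8 11/16 45/64 | 181/256 91/128 23/32 3/4 1 } so 361/512
v(BRBRBBRBRRR) = { 0 1/2 5/8 11/16 45/64 | 361/512 181/256 91/128 23/32 3/4 1 } so 721/1024
v(BRBRBBRBRRRB) = { 0 1/2 5/8 11/16 45/64 721/1024 | 361/512 181/256 91/128 23/32 3/4 1 } so 1443/2048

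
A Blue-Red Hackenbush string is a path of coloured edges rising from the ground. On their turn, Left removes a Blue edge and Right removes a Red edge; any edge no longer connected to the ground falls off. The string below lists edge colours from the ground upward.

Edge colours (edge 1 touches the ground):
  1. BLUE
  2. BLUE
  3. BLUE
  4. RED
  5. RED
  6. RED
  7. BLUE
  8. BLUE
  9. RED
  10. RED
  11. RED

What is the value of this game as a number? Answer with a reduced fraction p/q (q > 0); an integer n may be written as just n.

561/256

step 1: add BLUE to get B; options L={ 0 } R={ ∅ } → 1
step 2: add BLUE to get BB; options L={ 0, 1 } R={ ∅ } → 2
step 3: add BLUE to get BBB; options L={ 0, 1, 2 } R={ ∅ } → 3
step 4: add RED to get BBBR; options L={ 0, 1, 2 } R={ 3 } → 5/2
step 5: add RED to get BBBRR; options L={ 0, 1, 2 } R={ 5/2, 3 } → 9/4
step 6: add RED to get BBBRRR; options L={ 0, 1, 2 } R={ 9/4, 5/2, 3 } → 17/8
step 7: add BLUE to get BBBRRRB; options L={ 0, 1, 2, 17/8 } R={ 9/4, 5/2, 3 } → 35/16
step 8: add BLUE to get BBBRRRBB; options L={ 0, 1, 2, 17/8, 35/16 } R={ 9/4, 5/2, 3 } → 71/32
step 9: add RED to get BBBRRRBBR; options L={ 0, 1, 2, 17/8, 35/16 } R={ 71/32, 9/4, 5/2, 3 } → 141/64
step 10: add RED to get BBBRRRBBRR; options L={ 0, 1, 2, 17/8, 35/16 } R={ 141/64, 71/32, 9/4, 5/2, 3 } → 281/128
step 11: add RED to get BBBRRRBBRRR; options L={ 0, 1, 2, 17/8, 35/16 } R={ 281/128, 141/64, 71/32, 9/4, 5/2, 3 } → 561/256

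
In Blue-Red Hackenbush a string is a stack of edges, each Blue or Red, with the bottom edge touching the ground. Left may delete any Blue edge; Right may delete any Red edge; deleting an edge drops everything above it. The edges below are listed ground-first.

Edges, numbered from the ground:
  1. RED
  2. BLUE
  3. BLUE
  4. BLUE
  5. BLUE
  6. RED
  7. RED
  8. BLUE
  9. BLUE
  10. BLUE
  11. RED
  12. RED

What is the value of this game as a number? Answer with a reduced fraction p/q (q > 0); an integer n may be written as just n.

-199/2048

1 of 12 · R · max L −∞ · min R 0 → -1
2 of 12 · RB · max L -1 · min R 0 → -1/2
3 of 12 · RBB · max L -1/2 · min R 0 → -1/4
4 of 12 · RBBB · max L -1/4 · min R 0 → -1/8
5 of 12 · RBBBB · max L -1/8 · min R 0 → -1/16
6 of 12 · RBBBBR · max L -1/8 · min R -1/16 → -3/32
7 of 12 · RBBBBRR · max L -1/8 · min R -3/32 → -7/64
8 of 12 · RBBBBRRB · max L -7/64 · min R -3/32 → -13/128
9 of 12 · RBBBBRRBB · max L -13/128 · min R -3/32 → -25/256
10 of 12 · RBBBBRRBBB · max L -25/256 · min R -3/32 → -49/512
11 of 12 · RBBBBRRBBBR · max L -25/256 · min R -49/512 → -99/1024
12 of 12 · RBBBBRRBBBRR · max L -25/256 · min R -99/1024 → -199/2048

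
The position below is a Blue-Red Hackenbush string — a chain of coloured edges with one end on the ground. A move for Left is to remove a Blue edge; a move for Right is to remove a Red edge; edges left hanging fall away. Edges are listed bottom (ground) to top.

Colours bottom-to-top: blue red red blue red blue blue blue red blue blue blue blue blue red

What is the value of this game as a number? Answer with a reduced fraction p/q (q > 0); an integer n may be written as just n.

edge 1 of 15 (blue): { 0 | (no moves) } gives 1
edge 2 of 15 (red): { 0 | 1 } gives 1/2
edge 3 of 15 (red): { 0 | 1/2; 1 } gives 1/4
edge 4 of 15 (blue): { 0; 1/4 | 1/2; 1 } gives 3/8
edge 5 of 15 (red): { 0; 1/4 | 3/8; 1/2; 1 } gives 5/16
edge 6 of 15 (blue): { 0; 1/4; 5/16 | 3/8; 1/2; 1 } gives 11/32
edge 7 of 15 (blue): { 0; 1/4; 5/16; 11/32 | 3/8; 1/2; 1 } gives 23/64
edge 8 of 15 (blue): { 0; 1/4; 5/16; 11/32; 23/64 | 3/8; 1/2; 1 } gives 47/128
edge 9 of 15 (red): { 0; 1/4; 5/16; 11/32; 23/64 | 47/128; 3/8; 1/2; 1 } gives 93/256
edge 10 of 15 (blue): { 0; 1/4; 5/16; 11/32; 23/64; 93/256 | 47/128; 3/8; 1/2; 1 } gives 187/512
edge 11 of 15 (blue): { 0; 1/4; 5/16; 11/32; 23/64; 93/256; 187/512 | 47/128; 3/8; 1/2; 1 } gives 375/1024
edge 12 of 15 (blue): { 0; 1/4; 5/16; 11/32; 23/64; 93/256; 187/512; 375/1024 | 47/128; 3/8; 1/2; 1 } gives 751/2048
edge 13 of 15 (blue): { 0; 1/4; 5/16; 11/32; 23/64; 93/256; 187/512; 375/1024; 751/2048 | 47/128; 3/8; 1/2; 1 } gives 1503/4096
edge 14 of 15 (blue): { 0; 1/4; 5/16; 11/32; 23/64; 93/256; 187/512; 375/1024; 751/2048; 1503/4096 | 47/128; 3/8; 1/2; 1 } gives 3007/8192
edge 15 of 15 (red): { 0; 1/4; 5/16; 11/32; 23/64; 93/256; 187/512; 375/1024; 751/2048; 1503/4096 | 3007/8192; 47/128; 3/8; 1/2; 1 } gives 6013/16384

6013/16384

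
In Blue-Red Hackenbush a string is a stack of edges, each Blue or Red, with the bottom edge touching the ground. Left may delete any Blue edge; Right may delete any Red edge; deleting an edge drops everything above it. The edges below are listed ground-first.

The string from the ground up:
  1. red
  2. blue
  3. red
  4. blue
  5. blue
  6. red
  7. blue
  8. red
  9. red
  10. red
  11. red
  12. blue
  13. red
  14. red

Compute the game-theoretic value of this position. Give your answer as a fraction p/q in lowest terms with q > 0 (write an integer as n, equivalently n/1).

edge 1 of 14 (red): {  | 0 } -> -1
edge 2 of 14 (blue): { -1 | 0 } -> -1/2
edge 3 of 14 (red): { -1 | -1/2 0 } -> -3/4
edge 4 of 14 (blue): { -1 -3/4 | -1/2 0 } -> -5/8
edge 5 of 14 (blue): { -1 -3/4 -5/8 | -1/2 0 } -> -9/16
edge 6 of 14 (red): { -1 -3/4 -5/8 | -9/16 -1/2 0 } -> -19/32
edge 7 of 14 (blue): { -1 -3/4 -5/8 -19/32 | -9/16 -1/2 0 } -> -37/64
edge 8 of 14 (red): { -1 -3/4 -5/8 -19/32 | -37/64 -9/16 -1/2 0 } -> -75/128
edge 9 of 14 (red): { -1 -3/4 -5/8 -19/32 | -75/128 -37/64 -9/16 -1/2 0 } -> -151/256
edge 10 of 14 (red): { -1 -3/4 -5/8 -19/32 | -151/256 -75/128 -37/64 -9/16 -1/2 0 } -> -303/512
edge 11 of 14 (red): { -1 -3/4 -5/8 -19/32 | -303/512 -151/256 -75/128 -37/64 -9/16 -1/2 0 } -> -607/1024
edge 12 of 14 (blue): { -1 -3/4 -5/8 -19/32 -607/1024 | -303/512 -151/256 -75/128 -37/64 -9/16 -1/2 0 } -> -1213/2048
edge 13 of 14 (red): { -1 -3/4 -5/8 -19/32 -607/1024 | -1213/2048 -303/512 -151/256 -75/128 -37/64 -9/16 -1/2 0 } -> -2427/4096
edge 14 of 14 (red): { -1 -3/4 -5/8 -19/32 -607/1024 | -2427/4096 -1213/2048 -303/512 -151/256 -75/128 -37/64 -9/16 -1/2 0 } -> -4855/8192

-4855/8192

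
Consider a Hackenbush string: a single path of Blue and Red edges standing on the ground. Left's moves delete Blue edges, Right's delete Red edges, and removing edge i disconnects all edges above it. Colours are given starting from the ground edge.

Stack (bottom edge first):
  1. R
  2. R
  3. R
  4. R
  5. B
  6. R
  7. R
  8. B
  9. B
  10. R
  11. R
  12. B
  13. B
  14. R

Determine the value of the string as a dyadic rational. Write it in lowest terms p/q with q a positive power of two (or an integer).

-3891/1024

1 of 14 · R · max L −∞ · min R 0 -> -1
2 of 14 · RR · max L −∞ · min R -1 -> -2
3 of 14 · RRR · max L −∞ · min R -2 -> -3
4 of 14 · RRRR · max L −∞ · min R -3 -> -4
5 of 14 · RRRRB · max L -4 · min R -3 -> -7/2
6 of 14 · RRRRBR · max L -4 · min R -7/2 -> -15/4
7 of 14 · RRRRBRR · max L -4 · min R -15/4 -> -31/8
8 of 14 · RRRRBRRB · max L -31/8 · min R -15/4 -> -61/16
9 of 14 · RRRRBRRBB · max L -61/16 · min R -15/4 -> -121/32
10 of 14 · RRRRBRRBBR · max L -61/16 · min R -121/32 -> -243/64
11 of 14 · RRRRBRRBBRR · max L -61/16 · min R -243/64 -> -487/128
12 of 14 · RRRRBRRBBRRB · max L -487/128 · min R -243/64 -> -973/256
13 of 14 · RRRRBRRBBRRBB · max L -973/256 · min R -243/64 -> -1945/512
14 of 14 · RRRRBRRBBRRBBR · max L -973/256 · min R -1945/512 -> -3891/1024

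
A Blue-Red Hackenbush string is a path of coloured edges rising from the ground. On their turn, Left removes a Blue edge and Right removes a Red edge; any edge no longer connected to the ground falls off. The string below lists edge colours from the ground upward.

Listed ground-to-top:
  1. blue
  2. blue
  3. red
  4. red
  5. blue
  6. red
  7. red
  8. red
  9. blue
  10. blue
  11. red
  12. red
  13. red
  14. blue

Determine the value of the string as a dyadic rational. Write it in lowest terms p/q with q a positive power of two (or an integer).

Recurse on prefixes of the 14-edge string blue blue red red blue red red red blue blue red red red blue:
value_1 [b]  L=[0]  R=[]  gives 1
value_2 [bb]  L=[0 1]  R=[]  gives 2
value_3 [bbr]  L=[0 1]  R=[2]  gives 3/2
value_4 [bbrr]  L=[0 1]  R=[3/2 2]  gives 5/4
value_5 [bbrrb]  L=[0 1 5/4]  R=[3/2 2]  gives 11/8
value_6 [bbrrbr]  L=[0 1 5/4]  R=[11/8 3/2 2]  gives 21/16
value_7 [bbrrbrr]  L=[0 1 5/4]  R=[21/16 11/8 3/2 2]  gives 41/32
value_8 [bbrrbrrr]  L=[0 1 5/4]  R=[41/32 21/16 11/8 3/2 2]  gives 81/64
value_9 [bbrrbrrrb]  L=[0 1 5/4 81/64]  R=[41/32 21/16 11/8 3/2 2]  gives 163/128
value_10 [bbrrbrrrbb]  L=[0 1 5/4 81/64 163/128]  R=[41/32 21/16 11/8 3/2 2]  gives 327/256
value_11 [bbrrbrrrbbr]  L=[0 1 5/4 81/64 163/128]  R=[327/256 41/32 21/16 11/8 3/2 2]  gives 653/512
value_12 [bbrrbrrrbbrr]  L=[0 1 5/4 81/64 163/128]  R=[653/512 327/256 41/32 21/16 11/8 3/2 2]  gives 1305/1024
value_13 [bbrrbrrrbbrrr]  L=[0 1 5/4 81/64 163/128]  R=[1305/1024 653/512 327/256 41/32 21/16 11/8 3/2 2]  gives 2609/2048
value_14 [bbrrbrrrbbrrrb]  L=[0 1 5/4 81/64 163/128 2609/2048]  R=[1305/1024 653/512 327/256 41/32 21/16 11/8 3/2 2]  gives 5219/4096

5219/4096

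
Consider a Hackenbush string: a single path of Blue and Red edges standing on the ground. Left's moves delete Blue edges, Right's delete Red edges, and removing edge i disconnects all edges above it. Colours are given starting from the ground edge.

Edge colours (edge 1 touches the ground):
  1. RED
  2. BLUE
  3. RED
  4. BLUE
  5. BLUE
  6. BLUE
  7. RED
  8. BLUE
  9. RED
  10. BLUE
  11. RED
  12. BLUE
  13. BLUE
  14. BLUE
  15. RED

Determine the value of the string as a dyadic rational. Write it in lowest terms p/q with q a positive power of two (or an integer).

edge 1 of 15 (RED): { none | 0 } -> -1
edge 2 of 15 (BLUE): { -1 | 0 } -> -1/2
edge 3 of 15 (RED): { -1 | -1/2,0 } -> -3/4
edge 4 of 15 (BLUE): { -1,-3/4 | -1/2,0 } -> -5/8
edge 5 of 15 (BLUE): { -1,-3/4,-5/8 | -1/2,0 } -> -9/16
edge 6 of 15 (BLUE): { -1,-3/4,-5/8,-9/16 | -1/2,0 } -> -17/32
edge 7 of 15 (RED): { -1,-3/4,-5/8,-9/16 | -17/32,-1/2,0 } -> -35/64
edge 8 of 15 (BLUE): { -1,-3/4,-5/8,-9/16,-35/64 | -17/32,-1/2,0 } -> -69/128
edge 9 of 15 (RED): { -1,-3/4,-5/8,-9/16,-35/64 | -69/128,-17/32,-1/2,0 } -> -139/256
edge 10 of 15 (BLUE): { -1,-3/4,-5/8,-9/16,-35/64,-139/256 | -69/128,-17/32,-1/2,0 } -> -277/512
edge 11 of 15 (RED): { -1,-3/4,-5/8,-9/16,-35/64,-139/256 | -277/512,-69/128,-17/32,-1/2,0 } -> -555/1024
edge 12 of 15 (BLUE): { -1,-3/4,-5/8,-9/16,-35/64,-139/256,-555/1024 | -277/512,-69/128,-17/32,-1/2,0 } -> -1109/2048
edge 13 of 15 (BLUE): { -1,-3/4,-5/8,-9/16,-35/64,-139/256,-555/1024,-1109/2048 | -277/512,-69/128,-17/32,-1/2,0 } -> -2217/4096
edge 14 of 15 (BLUE): { -1,-3/4,-5/8,-9/16,-35/64,-139/256,-555/1024,-1109/2048,-2217/4096 | -277/512,-69/128,-17/32,-1/2,0 } -> -4433/8192
edge 15 of 15 (RED): { -1,-3/4,-5/8,-9/16,-35/64,-139/256,-555/1024,-1109/2048,-2217/4096 | -4433/8192,-277/512,-69/128,-17/32,-1/2,0 } -> -8867/16384

-8867/16384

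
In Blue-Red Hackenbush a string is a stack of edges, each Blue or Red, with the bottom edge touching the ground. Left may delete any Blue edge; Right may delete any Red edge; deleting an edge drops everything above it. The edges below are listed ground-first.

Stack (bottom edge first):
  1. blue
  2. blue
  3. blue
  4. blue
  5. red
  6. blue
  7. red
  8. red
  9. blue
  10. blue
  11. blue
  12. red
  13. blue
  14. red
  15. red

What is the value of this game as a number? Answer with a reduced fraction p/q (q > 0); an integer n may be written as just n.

Recurse on prefixes of the 15-edge string blue blue blue blue red blue red red blue blue blue red blue red red:
1 of 15 · b · max L 0 · min R +∞ — 1
2 of 15 · bb · max L 1 · min R +∞ — 2
3 of 15 · bbb · max L 2 · min R +∞ — 3
4 of 15 · bbbb · max L 3 · min R +∞ — 4
5 of 15 · bbbbr · max L 3 · min R 4 — 7/2
6 of 15 · bbbbrb · max L 7/2 · min R 4 — 15/4
7 of 15 · bbbbrbr · max L 7/2 · min R 15/4 — 29/8
8 of 15 · bbbbrbrr · max L 7/2 · min R 29/8 — 57/16
9 of 15 · bbbbrbrrb · max L 57/16 · min R 29/8 — 115/32
10 of 15 · bbbbrbrrbb · max L 115/32 · min R 29/8 — 231/64
11 of 15 · bbbbrbrrbbb · max L 231/64 · min R 29/8 — 463/128
12 of 15 · bbbbrbrrbbbr · max L 231/64 · min R 463/128 — 925/256
13 of 15 · bbbbrbrrbbbrb · max L 925/256 · min R 463/128 — 1851/512
14 of 15 · bbbbrbrrbbbrbr · max L 925/256 · min R 1851/512 — 3701/1024
15 of 15 · bbbbrbrrbbbrbrr · max L 925/256 · min R 3701/1024 — 7401/2048

7401/2048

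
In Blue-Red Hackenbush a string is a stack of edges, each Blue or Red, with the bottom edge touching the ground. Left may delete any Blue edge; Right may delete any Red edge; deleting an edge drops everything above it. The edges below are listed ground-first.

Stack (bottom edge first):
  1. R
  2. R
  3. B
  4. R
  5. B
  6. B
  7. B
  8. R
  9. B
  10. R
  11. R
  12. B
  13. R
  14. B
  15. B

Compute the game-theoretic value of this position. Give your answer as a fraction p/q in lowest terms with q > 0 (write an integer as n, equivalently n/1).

-12649/8192

Build G(s[:k]) for k = 1..15, string s = R R B R B B B R B R R B R B B.
edge 1 of 15 (R): { none | 0 } gives -1
edge 2 of 15 (R): { none | -1,0 } gives -2
edge 3 of 15 (B): { -2 | -1,0 } gives -3/2
edge 4 of 15 (R): { -2 | -3/2,-1,0 } gives -7/4
edge 5 of 15 (B): { -2,-7/4 | -3/2,-1,0 } gives -13/8
edge 6 of 15 (B): { -2,-7/4,-13/8 | -3/2,-1,0 } gives -25/16
edge 7 of 15 (B): { -2,-7/4,-13/8,-25/16 | -3/2,-1,0 } gives -49/32
edge 8 of 15 (R): { -2,-7/4,-13/8,-25/16 | -49/32,-3/2,-1,0 } gives -99/64
edge 9 of 15 (B): { -2,-7/4,-13/8,-25/16,-99/64 | -49/32,-3/2,-1,0 } gives -197/128
edge 10 of 15 (R): { -2,-7/4,-13/8,-25/16,-99/64 | -197/128,-49/32,-3/2,-1,0 } gives -395/256
edge 11 of 15 (R): { -2,-7/4,-13/8,-25/16,-99/64 | -395/256,-197/128,-49/32,-3/2,-1,0 } gives -791/512
edge 12 of 15 (B): { -2,-7/4,-13/8,-25/16,-99/64,-791/512 | -395/256,-197/128,-49/32,-3/2,-1,0 } gives -1581/1024
edge 13 of 15 (R): { -2,-7/4,-13/8,-25/16,-99/64,-791/512 | -1581/1024,-395/256,-197/128,-49/32,-3/2,-1,0 } gives -3163/2048
edge 14 of 15 (B): { -2,-7/4,-13/8,-25/16,-99/64,-791/512,-3163/2048 | -1581/1024,-395/256,-197/128,-49/32,-3/2,-1,0 } gives -6325/4096
edge 15 of 15 (B): { -2,-7/4,-13/8,-25/16,-99/64,-791/512,-3163/2048,-6325/4096 | -1581/1024,-395/256,-197/128,-49/32,-3/2,-1,0 } gives -12649/8192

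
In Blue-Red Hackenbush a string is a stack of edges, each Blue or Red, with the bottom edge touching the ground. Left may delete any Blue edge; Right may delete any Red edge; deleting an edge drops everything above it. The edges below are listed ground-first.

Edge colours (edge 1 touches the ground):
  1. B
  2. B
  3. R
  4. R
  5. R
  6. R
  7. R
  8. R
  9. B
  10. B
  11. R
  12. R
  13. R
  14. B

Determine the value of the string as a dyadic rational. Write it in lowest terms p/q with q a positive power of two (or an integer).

4195/4096

Recurse on prefixes of the 14-edge string B B R R R R R R B B R R R B:
g(B) = { 0 | (no moves) } — 1
g(BB) = { 0,1 | (no moves) } — 2
g(BBR) = { 0,1 | 2 } — 3/2
g(BBRR) = { 0,1 | 3/2,2 } — 5/4
g(BBRRR) = { 0,1 | 5/4,3/2,2 } — 9/8
g(BBRRRR) = { 0,1 | 9/8,5/4,3/2,2 } — 17/16
g(BBRRRRR) = { 0,1 | 17/16,9/8,5/4,3/2,2 } — 33/32
g(BBRRRRRR) = { 0,1 | 33/32,17/16,9/8,5/4,3/2,2 } — 65/64
g(BBRRRRRRB) = { 0,1,65/64 | 33/32,17/16,9/8,5/4,3/2,2 } — 131/128
g(BBRRRRRRBB) = { 0,1,65/64,131/128 | 33/32,17/16,9/8,5/4,3/2,2 } — 263/256
g(BBRRRRRRBBR) = { 0,1,65/64,131/128 | 263/256,33/32,17/16,9/8,5/4,3/2,2 } — 525/512
g(BBRRRRRRBBRR) = { 0,1,65/64,131/128 | 525/512,263/256,33/32,17/16,9/8,5/4,3/2,2 } — 1049/1024
g(BBRRRRRRBBRRR) = { 0,1,65/64,131/128 | 1049/1024,525/512,263/256,33/32,17/16,9/8,5/4,3/2,2 } — 2097/2048
g(BBRRRRRRBBRRRB) = { 0,1,65/64,131/128,2097/2048 | 1049/1024,525/512,263/256,33/32,17/16,9/8,5/4,3/2,2 } — 4195/4096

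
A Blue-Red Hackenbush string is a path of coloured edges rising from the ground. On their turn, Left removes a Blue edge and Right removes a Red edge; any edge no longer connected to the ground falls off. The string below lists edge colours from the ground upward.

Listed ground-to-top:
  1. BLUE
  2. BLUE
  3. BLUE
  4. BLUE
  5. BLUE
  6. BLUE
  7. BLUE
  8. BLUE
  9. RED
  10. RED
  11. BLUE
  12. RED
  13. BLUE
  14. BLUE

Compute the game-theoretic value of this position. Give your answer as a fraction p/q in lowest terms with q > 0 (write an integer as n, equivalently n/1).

471/64

Prefix values for BLUE BLUE BLUE BLUE BLUE BLUE BLUE BLUE RED RED BLUE RED BLUE BLUE via {L|R} + simplicity:
G_1 [B]  L=[0]  R=[]  gives 1
G_2 [BB]  L=[0 1]  R=[]  gives 2
G_3 [BBB]  L=[0 1 2]  R=[]  gives 3
G_4 [BBBB]  L=[0 1 2 3]  R=[]  gives 4
G_5 [BBBBB]  L=[0 1 2 3 4]  R=[]  gives 5
G_6 [BBBBBB]  L=[0 1 2 3 4 5]  R=[]  gives 6
G_7 [BBBBBBB]  L=[0 1 2 3 4 5 6]  R=[]  gives 7
G_8 [BBBBBBBB]  L=[0 1 2 3 4 5 6 7]  R=[]  gives 8
G_9 [BBBBBBBBR]  L=[0 1 2 3 4 5 6 7]  R=[8]  gives 15/2
G_10 [BBBBBBBBRR]  L=[0 1 2 3 4 5 6 7]  R=[15/2 8]  gives 29/4
G_11 [BBBBBBBBRRB]  L=[0 1 2 3 4 5 6 7 29/4]  R=[15/2 8]  gives 59/8
G_12 [BBBBBBBBRRBR]  L=[0 1 2 3 4 5 6 7 29/4]  R=[59/8 15/2 8]  gives 117/16
G_13 [BBBBBBBBRRBRB]  L=[0 1 2 3 4 5 6 7 29/4 117/16]  R=[59/8 15/2 8]  gives 235/32
G_14 [BBBBBBBBRRBRBB]  L=[0 1 2 3 4 5 6 7 29/4 117/16 235/32]  R=[59/8 15/2 8]  gives 471/64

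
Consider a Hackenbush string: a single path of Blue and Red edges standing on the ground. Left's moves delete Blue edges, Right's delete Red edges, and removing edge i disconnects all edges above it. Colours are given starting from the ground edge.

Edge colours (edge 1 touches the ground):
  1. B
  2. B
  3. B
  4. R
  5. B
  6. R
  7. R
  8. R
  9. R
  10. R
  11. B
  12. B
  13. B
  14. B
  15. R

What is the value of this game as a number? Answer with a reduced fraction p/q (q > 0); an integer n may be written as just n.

10301/4096

Build value(s[:k]) for k = 1..15, string s = B B B R B R R R R R B B B B R.
value_1 [B]  L=[0]  R=[·]  — 1
value_2 [BB]  L=[0,1]  R=[·]  — 2
value_3 [BBB]  L=[0,1,2]  R=[·]  — 3
value_4 [BBBR]  L=[0,1,2]  R=[3]  — 5/2
value_5 [BBBRB]  L=[0,1,2,5/2]  R=[3]  — 11/4
value_6 [BBBRBR]  L=[0,1,2,5/2]  R=[11/4,3]  — 21/8
value_7 [BBBRBRR]  L=[0,1,2,5/2]  R=[21/8,11/4,3]  — 41/16
value_8 [BBBRBRRR]  L=[0,1,2,5/2]  R=[41/16,21/8,11/4,3]  — 81/32
value_9 [BBBRBRRRR]  L=[0,1,2,5/2]  R=[81/32,41/16,21/8,11/4,3]  — 161/64
value_10 [BBBRBRRRRR]  L=[0,1,2,5/2]  R=[161/64,81/32,41/16,21/8,11/4,3]  — 321/128
value_11 [BBBRBRRRRRB]  L=[0,1,2,5/2,321/128]  R=[161/64,81/32,41/16,21/8,11/4,3]  — 643/256
value_12 [BBBRBRRRRRBB]  L=[0,1,2,5/2,321/128,643/256]  R=[161/64,81/32,41/16,21/8,11/4,3]  — 1287/512
value_13 [BBBRBRRRRRBBB]  L=[0,1,2,5/2,321/128,643/256,1287/512]  R=[161/64,81/32,41/16,21/8,11/4,3]  — 2575/1024
value_14 [BBBRBRRRRRBBBB]  L=[0,1,2,5/2,321/128,643/256,1287/512,2575/1024]  R=[161/64,81/32,41/16,21/8,11/4,3]  — 5151/2048
value_15 [BBBRBRRRRRBBBBR]  L=[0,1,2,5/2,321/128,643/256,1287/512,2575/1024]  R=[5151/2048,161/64,81/32,41/16,21/8,11/4,3]  — 10301/4096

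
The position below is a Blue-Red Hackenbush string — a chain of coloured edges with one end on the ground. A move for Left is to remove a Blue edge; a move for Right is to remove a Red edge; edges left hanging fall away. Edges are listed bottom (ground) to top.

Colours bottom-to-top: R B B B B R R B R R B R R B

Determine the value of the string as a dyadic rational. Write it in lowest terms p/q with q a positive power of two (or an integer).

-877/8192

Prefix values for R B B B B R R B R R B R R B via {L|R} + simplicity:
value(R) = { (no moves) | 0 } so -1
value(RB) = { -1 | 0 } so -1/2
value(RBB) = { -1 -1/2 | 0 } so -1/4
value(RBBB) = { -1 -1/2 -1/4 | 0 } so -1/8
value(RBBBB) = { -1 -1/2 -1/4 -1/8 | 0 } so -1/16
value(RBBBBR) = { -1 -1/2 -1/4 -1/8 | -1/16 0 } so -3/32
value(RBBBBRR) = { -1 -1/2 -1/4 -1/8 | -3/32 -1/16 0 } so -7/64
value(RBBBBRRB) = { -1 -1/2 -1/4 -1/8 -7/64 | -3/32 -1/16 0 } so -13/128
value(RBBBBRRBR) = { -1 -1/2 -1/4 -1/8 -7/64 | -13/128 -3/32 -1/16 0 } so -27/256
value(RBBBBRRBRR) = { -1 -1/2 -1/4 -1/8 -7/64 | -27/256 -13/128 -3/32 -1/16 0 } so -55/512
value(RBBBBRRBRRB) = { -1 -1/2 -1/4 -1/8 -7/64 -55/512 | -27/256 -13/128 -3/32 -1/16 0 } so -109/1024
value(RBBBBRRBRRBR) = { -1 -1/2 -1/4 -1/8 -7/64 -55/512 | -109/1024 -27/256 -13/128 -3/32 -1/16 0 } so -219/2048
value(RBBBBRRBRRBRR) = { -1 -1/2 -1/4 -1/8 -7/64 -55/512 | -219/2048 -109/1024 -27/256 -13/128 -3/32 -1/16 0 } so -439/4096
value(RBBBBRRBRRBRRB) = { -1 -1/2 -1/4 -1/8 -7/64 -55/512 -439/4096 | -219/2048 -109/1024 -27/256 -13/128 -3/32 -1/16 0 } so -877/8192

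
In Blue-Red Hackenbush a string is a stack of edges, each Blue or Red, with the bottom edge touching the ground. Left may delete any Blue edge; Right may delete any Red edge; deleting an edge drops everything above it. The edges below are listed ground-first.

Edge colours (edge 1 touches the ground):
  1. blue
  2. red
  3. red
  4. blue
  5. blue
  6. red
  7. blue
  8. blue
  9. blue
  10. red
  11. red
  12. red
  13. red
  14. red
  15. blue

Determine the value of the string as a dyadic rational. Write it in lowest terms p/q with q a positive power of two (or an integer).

7043/16384

Build val(s[:k]) for k = 1..15, string s = blue red red blue blue red blue blue blue red red red red red blue.
edge 1 of 15 (blue): { 0 | (no moves) } ⇒ 1
edge 2 of 15 (red): { 0 | 1 } ⇒ 1/2
edge 3 of 15 (red): { 0 | 1/2; 1 } ⇒ 1/4
edge 4 of 15 (blue): { 0; 1/4 | 1/2; 1 } ⇒ 3/8
edge 5 of 15 (blue): { 0; 1/4; 3/8 | 1/2; 1 } ⇒ 7/16
edge 6 of 15 (red): { 0; 1/4; 3/8 | 7/16; 1/2; 1 } ⇒ 13/32
edge 7 of 15 (blue): { 0; 1/4; 3/8; 13/32 | 7/16; 1/2; 1 } ⇒ 27/64
edge 8 of 15 (blue): { 0; 1/4; 3/8; 13/32; 27/64 | 7/16; 1/2; 1 } ⇒ 55/128
edge 9 of 15 (blue): { 0; 1/4; 3/8; 13/32; 27/64; 55/128 | 7/16; 1/2; 1 } ⇒ 111/256
edge 10 of 15 (red): { 0; 1/4; 3/8; 13/32; 27/64; 55/128 | 111/256; 7/16; 1/2; 1 } ⇒ 221/512
edge 11 of 15 (red): { 0; 1/4; 3/8; 13/32; 27/64; 55/128 | 221/512; 111/256; 7/16; 1/2; 1 } ⇒ 441/1024
edge 12 of 15 (red): { 0; 1/4; 3/8; 13/32; 27/64; 55/128 | 441/1024; 221/512; 111/256; 7/16; 1/2; 1 } ⇒ 881/2048
edge 13 of 15 (red): { 0; 1/4; 3/8; 13/32; 27/64; 55/128 | 881/2048; 441/1024; 221/512; 111/256; 7/16; 1/2; 1 } ⇒ 1761/4096
edge 14 of 15 (red): { 0; 1/4; 3/8; 13/32; 27/64; 55/128 | 1761/4096; 881/2048; 441/1024; 221/512; 111/256; 7/16; 1/2; 1 } ⇒ 3521/8192
edge 15 of 15 (blue): { 0; 1/4; 3/8; 13/32; 27/64; 55/128; 3521/8192 | 1761/4096; 881/2048; 441/1024; 221/512; 111/256; 7/16; 1/2; 1 } ⇒ 7043/16384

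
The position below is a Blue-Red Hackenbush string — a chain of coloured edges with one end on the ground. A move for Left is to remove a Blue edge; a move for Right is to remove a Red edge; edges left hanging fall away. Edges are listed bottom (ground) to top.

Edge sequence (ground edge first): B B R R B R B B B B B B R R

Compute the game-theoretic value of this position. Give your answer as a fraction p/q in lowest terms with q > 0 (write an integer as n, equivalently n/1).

5625/4096

Recurse on prefixes of the 14-edge string B B R R B R B B B B B B R R:
edge 1 of 14 (B): { 0 | — } — 1
edge 2 of 14 (B): { 0; 1 | — } — 2
edge 3 of 14 (R): { 0; 1 | 2 } — 3/2
edge 4 of 14 (R): { 0; 1 | 3/2; 2 } — 5/4
edge 5 of 14 (B): { 0; 1; 5/4 | 3/2; 2 } — 11/8
edge 6 of 14 (R): { 0; 1; 5/4 | 11/8; 3/2; 2 } — 21/16
edge 7 of 14 (B): { 0; 1; 5/4; 21/16 | 11/8; 3/2; 2 } — 43/32
edge 8 of 14 (B): { 0; 1; 5/4; 21/16; 43/32 | 11/8; 3/2; 2 } — 87/64
edge 9 of 14 (B): { 0; 1; 5/4; 21/16; 43/32; 87/64 | 11/8; 3/2; 2 } — 175/128
edge 10 of 14 (B): { 0; 1; 5/4; 21/16; 43/32; 87/64; 175/128 | 11/8; 3/2; 2 } — 351/256
edge 11 of 14 (B): { 0; 1; 5/4; 21/16; 43/32; 87/64; 175/128; 351/256 | 11/8; 3/2; 2 } — 703/512
edge 12 of 14 (B): { 0; 1; 5/4; 21/16; 43/32; 87/64; 175/128; 351/256; 703/512 | 11/8; 3/2; 2 } — 1407/1024
edge 13 of 14 (R): { 0; 1; 5/4; 21/16; 43/32; 87/64; 175/128; 351/256; 703/512 | 1407/1024; 11/8; 3/2; 2 } — 2813/2048
edge 14 of 14 (R): { 0; 1; 5/4; 21/16; 43/32; 87/64; 175/128; 351/256; 703/512 | 2813/2048; 1407/1024; 11/8; 3/2; 2 } — 5625/4096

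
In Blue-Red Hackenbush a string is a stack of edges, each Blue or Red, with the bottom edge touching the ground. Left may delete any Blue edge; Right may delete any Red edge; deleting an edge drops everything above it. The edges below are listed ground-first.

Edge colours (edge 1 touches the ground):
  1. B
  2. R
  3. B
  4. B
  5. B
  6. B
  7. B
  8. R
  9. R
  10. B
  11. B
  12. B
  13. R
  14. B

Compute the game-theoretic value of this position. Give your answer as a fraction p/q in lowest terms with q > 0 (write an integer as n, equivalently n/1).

7995/8192

Build v(s[:k]) for k = 1..14, string s = B R B B B B B R R B B B R B.
v(B) = { 0 | · } so 1
v(BR) = { 0 | 1 } so 1/2
v(BRB) = { 0, 1/2 | 1 } so 3/4
v(BRBB) = { 0, 1/2, 3/4 | 1 } so 7/8
v(BRBBB) = { 0, 1/2, 3/4, 7/8 | 1 } so 15/16
v(BRBBBB) = { 0, 1/2, 3/4, 7/8, 15/16 | 1 } so 31/32
v(BRBBBBB) = { 0, 1/2, 3/4, 7/8, 15/16, 31/32 | 1 } so 63/64
v(BRBBBBBR) = { 0, 1/2, 3/4, 7/8, 15/16, 31/32 | 63/64, 1 } so 125/128
v(BRBBBBBRR) = { 0, 1/2, 3/4, 7/8, 15/16, 31/32 | 125/128, 63/64, 1 } so 249/256
v(BRBBBBBRRB) = { 0, 1/2, 3/4, 7/8, 15/16, 31/32, 249/256 | 125/128, 63/64, 1 } so 499/512
v(BRBBBBBRRBB) = { 0, 1/2, 3/4, 7/8, 15/16, 31/32, 249/256, 499/512 | 125/128, 63/64, 1 } so 999/1024
v(BRBBBBBRRBBB) = { 0, 1/2, 3/4, 7/8, 15/16, 31/32, 249/256, 499/512, 999/1024 | 125/128, 63/64, 1 } so 1999/2048
v(BRBBBBBRRBBBR) = { 0, 1/2, 3/4, 7/8, 15/16, 31/32, 249/256, 499/512, 999/1024 | 1999/2048, 125/128, 63/64, 1 } so 3997/4096
v(BRBBBBBRRBBBRB) = { 0, 1/2, 3/4, 7/8, 15/16, 31/32, 249/256, 499/512, 999/1024, 3997/4096 | 1999/2048, 125/128, 63/64, 1 } so 7995/8192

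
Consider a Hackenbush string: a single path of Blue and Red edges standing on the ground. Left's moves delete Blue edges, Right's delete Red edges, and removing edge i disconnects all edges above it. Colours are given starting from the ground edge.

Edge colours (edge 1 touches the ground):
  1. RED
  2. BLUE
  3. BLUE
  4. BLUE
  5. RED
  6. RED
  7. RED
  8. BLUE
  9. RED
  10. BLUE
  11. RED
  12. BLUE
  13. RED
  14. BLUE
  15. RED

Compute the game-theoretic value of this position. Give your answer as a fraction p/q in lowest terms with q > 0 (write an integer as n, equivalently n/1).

Build G(s[:k]) for k = 1..15, string s = RED BLUE BLUE BLUE RED RED RED BLUE RED BLUE RED BLUE RED BLUE RED.
1 of 15 · R · max L −∞ · min R 0 = -1
2 of 15 · RB · max L -1 · min R 0 = -1/2
3 of 15 · RBB · max L -1/2 · min R 0 = -1/4
4 of 15 · RBBB · max L -1/4 · min R 0 = -1/8
5 of 15 · RBBBR · max L -1/4 · min R -1/8 = -3/16
6 of 15 · RBBBRR · max L -1/4 · min R -3/16 = -7/32
7 of 15 · RBBBRRR · max L -1/4 · min R -7/32 = -15/64
8 of 15 · RBBBRRRB · max L -15/64 · min R -7/32 = -29/128
9 of 15 · RBBBRRRBR · max L -15/64 · min R -29/128 = -59/256
10 of 15 · RBBBRRRBRB · max L -59/256 · min R -29/128 = -117/512
11 of 15 · RBBBRRRBRBR · max L -59/256 · min R -117/512 = -235/1024
12 of 15 · RBBBRRRBRBRB · max L -235/1024 · min R -117/512 = -469/2048
13 of 15 · RBBBRRRBRBRBR · max L -235/1024 · min R -469/2048 = -939/4096
14 of 15 · RBBBRRRBRBRBRB · max L -939/4096 · min R -469/2048 = -1877/8192
15 of 15 · RBBBRRRBRBRBRBR · max L -939/4096 · min R -1877/8192 = -3755/16384

-3755/16384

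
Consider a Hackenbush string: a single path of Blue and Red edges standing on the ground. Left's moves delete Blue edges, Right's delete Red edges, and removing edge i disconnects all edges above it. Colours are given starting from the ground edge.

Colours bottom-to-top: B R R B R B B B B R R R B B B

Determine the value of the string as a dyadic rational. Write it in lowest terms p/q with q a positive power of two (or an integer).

Prefix values for B R R B R B B B B R R R B B B via {L|R} + simplicity:
1 of 15 · B · max L 0 · min R +∞ ⇒ 1
2 of 15 · BR · max L 0 · min R 1 ⇒ 1/2
3 of 15 · BRR · max L 0 · min R 1/2 ⇒ 1/4
4 of 15 · BRRB · max L 1/4 · min R 1/2 ⇒ 3/8
5 of 15 · BRRBR · max L 1/4 · min R 3/8 ⇒ 5/16
6 of 15 · BRRBRB · max L 5/16 · min R 3/8 ⇒ 11/32
7 of 15 · BRRBRBB · max L 11/32 · min R 3/8 ⇒ 23/64
8 of 15 · BRRBRBBB · max L 23/64 · min R 3/8 ⇒ 47/128
9 of 15 · BRRBRBBBB · max L 47/128 · min R 3/8 ⇒ 95/256
10 of 15 · BRRBRBBBBR · max L 47/128 · min R 95/256 ⇒ 189/512
11 of 15 · BRRBRBBBBRR · max L 47/128 · min R 189/512 ⇒ 377/1024
12 of 15 · BRRBRBBBBRRR · max L 47/128 · min R 377/1024 ⇒ 753/2048
13 of 15 · BRRBRBBBBRRRB · max L 753/2048 · min R 377/1024 ⇒ 1507/4096
14 of 15 · BRRBRBBBBRRRBB · max L 1507/4096 · min R 377/1024 ⇒ 3015/8192
15 of 15 · BRRBRBBBBRRRBBB · max L 3015/8192 · min R 377/1024 ⇒ 6031/16384

6031/16384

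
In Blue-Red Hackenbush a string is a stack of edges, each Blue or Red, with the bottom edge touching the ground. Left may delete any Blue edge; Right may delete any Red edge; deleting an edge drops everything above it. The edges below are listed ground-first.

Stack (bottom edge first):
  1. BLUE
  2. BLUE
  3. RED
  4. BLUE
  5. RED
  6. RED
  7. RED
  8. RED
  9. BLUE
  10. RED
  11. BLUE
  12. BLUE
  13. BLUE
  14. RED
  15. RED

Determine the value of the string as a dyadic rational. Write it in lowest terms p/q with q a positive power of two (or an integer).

12473/8192

Prefix values for BLUE BLUE RED BLUE RED RED RED RED BLUE RED BLUE BLUE BLUE RED RED via {L|R} + simplicity:
edge 1 of 15 (BLUE): { 0 | none } -> 1
edge 2 of 15 (BLUE): { 0 1 | none } -> 2
edge 3 of 15 (RED): { 0 1 | 2 } -> 3/2
edge 4 of 15 (BLUE): { 0 1 3/2 | 2 } -> 7/4
edge 5 of 15 (RED): { 0 1 3/2 | 7/4 2 } -> 13/8
edge 6 of 15 (RED): { 0 1 3/2 | 13/8 7/4 2 } -> 25/16
edge 7 of 15 (RED): { 0 1 3/2 | 25/16 13/8 7/4 2 } -> 49/32
edge 8 of 15 (RED): { 0 1 3/2 | 49/32 25/16 13/8 7/4 2 } -> 97/64
edge 9 of 15 (BLUE): { 0 1 3/2 97/64 | 49/32 25/16 13/8 7/4 2 } -> 195/128
edge 10 of 15 (RED): { 0 1 3/2 97/64 | 195/128 49/32 25/16 13/8 7/4 2 } -> 389/256
edge 11 of 15 (BLUE): { 0 1 3/2 97/64 389/256 | 195/128 49/32 25/16 13/8 7/4 2 } -> 779/512
edge 12 of 15 (BLUE): { 0 1 3/2 97/64 389/256 779/512 | 195/128 49/32 25/16 13/8 7/4 2 } -> 1559/1024
edge 13 of 15 (BLUE): { 0 1 3/2 97/64 389/256 779/512 1559/1024 | 195/128 49/32 25/16 13/8 7/4 2 } -> 3119/2048
edge 14 of 15 (RED): { 0 1 3/2 97/64 389/256 779/512 1559/1024 | 3119/2048 195/128 49/32 25/16 13/8 7/4 2 } -> 6237/4096
edge 15 of 15 (RED): { 0 1 3/2 97/64 389/256 779/512 1559/1024 | 6237/4096 3119/2048 195/128 49/32 25/16 13/8 7/4 2 } -> 12473/8192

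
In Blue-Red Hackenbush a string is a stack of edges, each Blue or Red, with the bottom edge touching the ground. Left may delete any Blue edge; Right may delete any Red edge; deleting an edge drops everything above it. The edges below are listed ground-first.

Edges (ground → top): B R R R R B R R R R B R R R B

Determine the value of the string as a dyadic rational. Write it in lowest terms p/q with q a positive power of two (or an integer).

Prefix values for B R R R R B R R R R B R R R B via {L|R} + simplicity:
edge 1 of 15 (B): { 0 | (no moves) } → 1
edge 2 of 15 (R): { 0 | 1 } → 1/2
edge 3 of 15 (R): { 0 | 1/2,1 } → 1/4
edge 4 of 15 (R): { 0 | 1/4,1/2,1 } → 1/8
edge 5 of 15 (R): { 0 | 1/8,1/4,1/2,1 } → 1/16
edge 6 of 15 (B): { 0,1/16 | 1/8,1/4,1/2,1 } → 3/32
edge 7 of 15 (R): { 0,1/16 | 3/32,1/8,1/4,1/2,1 } → 5/64
edge 8 of 15 (R): { 0,1/16 | 5/64,3/32,1/8,1/4,1/2,1 } → 9/128
edge 9 of 15 (R): { 0,1/16 | 9/128,5/64,3/32,1/8,1/4,1/2,1 } → 17/256
edge 10 of 15 (R): { 0,1/16 | 17/256,9/128,5/64,3/32,1/8,1/4,1/2,1 } → 33/512
edge 11 of 15 (B): { 0,1/16,33/512 | 17/256,9/128,5/64,3/32,1/8,1/4,1/2,1 } → 67/1024
edge 12 of 15 (R): { 0,1/16,33/512 | 67/1024,17/256,9/128,5/64,3/32,1/8,1/4,1/2,1 } → 133/2048
edge 13 of 15 (R): { 0,1/16,33/512 | 133/2048,67/1024,17/256,9/128,5/64,3/32,1/8,1/4,1/2,1 } → 265/4096
edge 14 of 15 (R): { 0,1/16,33/512 | 265/4096,133/2048,67/1024,17/256,9/128,5/64,3/32,1/8,1/4,1/2,1 } → 529/8192
edge 15 of 15 (B): { 0,1/16,33/512,529/8192 | 265/4096,133/2048,67/1024,17/256,9/128,5/64,3/32,1/8,1/4,1/2,1 } → 1059/16384

1059/16384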